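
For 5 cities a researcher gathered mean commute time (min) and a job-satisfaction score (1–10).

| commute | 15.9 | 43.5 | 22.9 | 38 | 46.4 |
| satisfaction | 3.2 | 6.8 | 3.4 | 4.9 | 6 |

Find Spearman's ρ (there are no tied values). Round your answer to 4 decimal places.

0.9000

Rank commute: 1, 4, 2, 3, 5
Rank satisfaction: 1, 5, 2, 3, 4
d = rank(commute) − rank(satisfaction): 0, -1, 0, 0, 1; Σd² = 2
ρ = 1 − 6Σd² / [n(n²−1)] = 1 − 6×2 / (5×24) = 1 − 12/120 ≈ 0.9000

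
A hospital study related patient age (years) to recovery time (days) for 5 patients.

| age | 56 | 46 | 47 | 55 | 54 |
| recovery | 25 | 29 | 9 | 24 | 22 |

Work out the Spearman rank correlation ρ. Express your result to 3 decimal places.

0.000

Rank age: 5, 1, 2, 4, 3
Rank recovery: 4, 5, 1, 3, 2
d = rank(age) − rank(recovery): 1, -4, 1, 1, 1; Σd² = 20
ρ = 1 − 6Σd² / [n(n²−1)] = 1 − 6×20 / (5×24) = 1 − 120/120 ≈ 0.000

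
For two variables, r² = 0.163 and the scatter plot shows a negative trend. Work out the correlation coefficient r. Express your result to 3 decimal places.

|r| = √0.163 = 0.404
The association is negative, so r = −0.404.

-0.404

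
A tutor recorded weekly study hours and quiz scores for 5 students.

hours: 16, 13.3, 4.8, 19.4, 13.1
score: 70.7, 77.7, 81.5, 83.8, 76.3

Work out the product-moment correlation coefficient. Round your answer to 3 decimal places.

n = 5, Σx = 66.6, Σy = 390, Σx² = 1003.9, Σy² = 30522.16, Σxy = 5181.06
nΣxy − ΣxΣy = 25905.3 − 25974 = -68.7
nΣx² − (Σx)² = 5019.5 − 4435.56 = 583.94; nΣy² − (Σy)² = 152610.8 − 152100 = 510.8
r = -68.7 / √(583.94 × 510.8) = -68.7 / 546.1470 ≈ -0.126

-0.126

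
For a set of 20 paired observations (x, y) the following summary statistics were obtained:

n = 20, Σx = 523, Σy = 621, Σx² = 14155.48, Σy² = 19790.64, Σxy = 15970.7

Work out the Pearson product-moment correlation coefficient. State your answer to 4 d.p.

r = (nΣxy − ΣxΣy) / √[(nΣx² − (Σx)²)(nΣy² − (Σy)²)]
Numerator: 20×15970.7 − 523×621 = -5369
Denominator: √[(283109.6 − 273529)(395812.8 − 385641)] = √[9580.6 × 10171.8] = 9871.7753
r = -5369 / 9871.7753 ≈ -0.5439

-0.5439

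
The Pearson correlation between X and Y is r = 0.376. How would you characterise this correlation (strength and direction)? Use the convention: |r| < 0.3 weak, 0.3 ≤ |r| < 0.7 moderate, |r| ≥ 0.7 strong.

moderate positive

r = 0.376 > 0 so the relationship is positive.
|r| = 0.376, which falls in the moderate range.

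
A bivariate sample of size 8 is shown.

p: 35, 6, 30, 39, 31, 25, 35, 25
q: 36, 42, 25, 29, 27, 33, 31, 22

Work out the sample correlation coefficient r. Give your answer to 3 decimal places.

n = 8, Σp = 226, Σq = 245, Σp² = 7118, Σq² = 7789, Σpq = 6690
nΣpq − ΣpΣq = 53520 − 55370 = -1850
nΣp² − (Σp)² = 56944 − 51076 = 5868; nΣq² − (Σq)² = 62312 − 60025 = 2287
r = -1850 / √(5868 × 2287) = -1850 / 3663.3476 ≈ -0.505

-0.505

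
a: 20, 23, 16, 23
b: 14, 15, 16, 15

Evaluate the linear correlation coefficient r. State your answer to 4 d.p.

-0.4924

n = 4, Σa = 82, Σb = 60, Σa² = 1714, Σb² = 902, Σab = 1226
nΣab − ΣaΣb = 4904 − 4920 = -16
nΣa² − (Σa)² = 6856 − 6724 = 132; nΣb² − (Σb)² = 3608 − 3600 = 8
r = -16 / √(132 × 8) = -16 / 32.4962 ≈ -0.4924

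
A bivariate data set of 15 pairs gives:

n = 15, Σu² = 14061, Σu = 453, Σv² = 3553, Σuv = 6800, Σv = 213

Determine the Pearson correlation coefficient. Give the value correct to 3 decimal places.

r = (nΣuv − ΣuΣv) / √[(nΣu² − (Σu)²)(nΣv² − (Σv)²)]
Numerator: 15×6800 − 453×213 = 5511
Denominator: √[(210915 − 205209)(53295 − 45369)] = √[5706 × 7926] = 6725.0097
r = 5511 / 6725.0097 ≈ 0.819

0.819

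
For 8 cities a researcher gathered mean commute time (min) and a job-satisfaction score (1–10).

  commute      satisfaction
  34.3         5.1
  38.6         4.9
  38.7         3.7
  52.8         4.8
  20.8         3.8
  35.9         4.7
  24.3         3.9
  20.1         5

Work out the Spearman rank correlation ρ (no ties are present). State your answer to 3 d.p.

Rank commute: 4, 6, 7, 8, 2, 5, 3, 1
Rank satisfaction: 8, 6, 1, 5, 2, 4, 3, 7
d = rank(commute) − rank(satisfaction): -4, 0, 6, 3, 0, 1, 0, -6; Σd² = 98
ρ = 1 − 6Σd² / [n(n²−1)] = 1 − 6×98 / (8×63) = 1 − 588/504 ≈ -0.167

-0.167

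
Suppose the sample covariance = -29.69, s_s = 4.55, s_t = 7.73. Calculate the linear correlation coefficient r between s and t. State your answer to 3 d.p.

-0.844

r = Cov(s,t) / (s_s · s_t) = -29.69 / (4.55 × 7.73)
  = -29.69 / 35.1715 ≈ -0.844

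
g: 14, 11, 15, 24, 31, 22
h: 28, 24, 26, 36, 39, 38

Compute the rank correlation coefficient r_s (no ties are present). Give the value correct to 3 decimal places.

Rank g: 2, 1, 3, 5, 6, 4
Rank h: 3, 1, 2, 4, 6, 5
d = rank(g) − rank(h): -1, 0, 1, 1, 0, -1; Σd² = 4
ρ = 1 − 6Σd² / [n(n²−1)] = 1 − 6×4 / (6×35) = 1 − 24/210 ≈ 0.886

0.886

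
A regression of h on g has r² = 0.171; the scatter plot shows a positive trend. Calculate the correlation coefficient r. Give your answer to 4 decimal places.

|r| = √0.171 = 0.4135
The association is positive, so r = 0.4135.

0.4135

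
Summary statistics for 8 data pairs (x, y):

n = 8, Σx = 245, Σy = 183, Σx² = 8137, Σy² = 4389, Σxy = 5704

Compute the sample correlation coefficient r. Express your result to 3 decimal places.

r = (nΣxy − ΣxΣy) / √[(nΣx² − (Σx)²)(nΣy² − (Σy)²)]
Numerator: 8×5704 − 245×183 = 797
Denominator: √[(65096 − 60025)(35112 − 33489)] = √[5071 × 1623] = 2868.8383
r = 797 / 2868.8383 ≈ 0.278

0.278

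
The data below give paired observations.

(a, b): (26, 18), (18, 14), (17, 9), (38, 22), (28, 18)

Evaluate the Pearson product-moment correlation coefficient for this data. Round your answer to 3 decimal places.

0.927

n = 5, Σa = 127, Σb = 81, Σa² = 3517, Σb² = 1409, Σab = 2213
nΣab − ΣaΣb = 11065 − 10287 = 778
nΣa² − (Σa)² = 17585 − 16129 = 1456; nΣb² − (Σb)² = 7045 − 6561 = 484
r = 778 / √(1456 × 484) = 778 / 839.4665 ≈ 0.927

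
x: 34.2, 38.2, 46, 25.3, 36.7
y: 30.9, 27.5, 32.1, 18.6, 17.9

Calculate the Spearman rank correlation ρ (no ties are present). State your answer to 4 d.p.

0.5000

Rank x: 2, 4, 5, 1, 3
Rank y: 4, 3, 5, 2, 1
d = rank(x) − rank(y): -2, 1, 0, -1, 2; Σd² = 10
ρ = 1 − 6Σd² / [n(n²−1)] = 1 − 6×10 / (5×24) = 1 − 60/120 ≈ 0.5000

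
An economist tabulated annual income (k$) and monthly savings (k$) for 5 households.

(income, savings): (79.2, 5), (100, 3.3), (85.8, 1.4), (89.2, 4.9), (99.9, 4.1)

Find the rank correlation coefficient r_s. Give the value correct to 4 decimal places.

-0.4000

Rank income: 1, 5, 2, 3, 4
Rank savings: 5, 2, 1, 4, 3
d = rank(income) − rank(savings): -4, 3, 1, -1, 1; Σd² = 28
ρ = 1 − 6Σd² / [n(n²−1)] = 1 − 6×28 / (5×24) = 1 − 168/120 ≈ -0.4000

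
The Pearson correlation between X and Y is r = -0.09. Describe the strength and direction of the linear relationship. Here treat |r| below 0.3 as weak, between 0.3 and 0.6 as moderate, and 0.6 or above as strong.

weak negative

r = -0.09 < 0 so the relationship is negative.
|r| = 0.09, which falls in the weak range.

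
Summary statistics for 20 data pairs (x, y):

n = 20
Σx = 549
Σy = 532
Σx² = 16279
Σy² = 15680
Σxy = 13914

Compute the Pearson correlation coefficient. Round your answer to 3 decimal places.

-0.507

r = (nΣxy − ΣxΣy) / √[(nΣx² − (Σx)²)(nΣy² − (Σy)²)]
Numerator: 20×13914 − 549×532 = -13788
Denominator: √[(325580 − 301401)(313600 − 283024)] = √[24179 × 30576] = 27190.0185
r = -13788 / 27190.0185 ≈ -0.507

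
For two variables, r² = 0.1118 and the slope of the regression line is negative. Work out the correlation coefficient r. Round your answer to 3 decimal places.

-0.334

|r| = √0.1118 = 0.334
The association is negative, so r = −0.334.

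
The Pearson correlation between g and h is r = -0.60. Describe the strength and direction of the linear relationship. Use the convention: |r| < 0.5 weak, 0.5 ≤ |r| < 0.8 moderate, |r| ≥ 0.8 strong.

moderate negative

r = -0.60 < 0 so the relationship is negative.
|r| = 0.60, which falls in the moderate range.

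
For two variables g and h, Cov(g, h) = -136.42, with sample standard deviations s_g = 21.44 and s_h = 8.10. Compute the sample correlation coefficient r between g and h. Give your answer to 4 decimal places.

r = Cov(g,h) / (s_g · s_h) = -136.42 / (21.44 × 8.10)
  = -136.42 / 173.6640 ≈ -0.7855

-0.7855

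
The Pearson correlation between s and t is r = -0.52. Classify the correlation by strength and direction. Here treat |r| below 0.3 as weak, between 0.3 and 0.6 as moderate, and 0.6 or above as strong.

moderate negative

r = -0.52 < 0 so the relationship is negative.
|r| = 0.52, which falls in the moderate range.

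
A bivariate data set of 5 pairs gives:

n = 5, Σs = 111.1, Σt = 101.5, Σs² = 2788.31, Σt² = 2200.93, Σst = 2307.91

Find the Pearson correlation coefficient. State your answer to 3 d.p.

0.248

r = (nΣst − ΣsΣt) / √[(nΣs² − (Σs)²)(nΣt² − (Σt)²)]
Numerator: 5×2307.91 − 111.1×101.5 = 262.9
Denominator: √[(13941.55 − 12343.21)(11004.65 − 10302.25)] = √[1598.34 × 702.4] = 1059.5631
r = 262.9 / 1059.5631 ≈ 0.248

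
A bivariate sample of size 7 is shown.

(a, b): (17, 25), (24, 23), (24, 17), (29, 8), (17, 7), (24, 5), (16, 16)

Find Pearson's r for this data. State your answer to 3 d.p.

n = 7, Σa = 151, Σb = 101, Σa² = 3403, Σb² = 1837, Σab = 2112
nΣab − ΣaΣb = 14784 − 15251 = -467
nΣa² − (Σa)² = 23821 − 22801 = 1020; nΣb² − (Σb)² = 12859 − 10201 = 2658
r = -467 / √(1020 × 2658) = -467 / 1646.5601 ≈ -0.284

-0.284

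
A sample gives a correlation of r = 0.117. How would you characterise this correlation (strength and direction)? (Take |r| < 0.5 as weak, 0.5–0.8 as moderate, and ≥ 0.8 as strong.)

r = 0.117 > 0 so the relationship is positive.
|r| = 0.117, which falls in the weak range.

weak positive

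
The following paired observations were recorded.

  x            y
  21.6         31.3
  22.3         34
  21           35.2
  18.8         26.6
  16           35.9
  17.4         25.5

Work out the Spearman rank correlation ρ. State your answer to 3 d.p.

Rank x: 5, 6, 4, 3, 1, 2
Rank y: 3, 4, 5, 2, 6, 1
d = rank(x) − rank(y): 2, 2, -1, 1, -5, 1; Σd² = 36
ρ = 1 − 6Σd² / [n(n²−1)] = 1 − 6×36 / (6×35) = 1 − 216/210 ≈ -0.029

-0.029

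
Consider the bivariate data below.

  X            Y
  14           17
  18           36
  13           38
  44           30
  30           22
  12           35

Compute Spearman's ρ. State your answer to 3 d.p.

Rank X: 3, 4, 2, 6, 5, 1
Rank Y: 1, 5, 6, 3, 2, 4
d = rank(X) − rank(Y): 2, -1, -4, 3, 3, -3; Σd² = 48
ρ = 1 − 6Σd² / [n(n²−1)] = 1 − 6×48 / (6×35) = 1 − 288/210 ≈ -0.371

-0.371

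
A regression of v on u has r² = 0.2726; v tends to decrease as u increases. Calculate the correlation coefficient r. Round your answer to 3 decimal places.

|r| = √0.2726 = 0.522
The association is negative, so r = −0.522.

-0.522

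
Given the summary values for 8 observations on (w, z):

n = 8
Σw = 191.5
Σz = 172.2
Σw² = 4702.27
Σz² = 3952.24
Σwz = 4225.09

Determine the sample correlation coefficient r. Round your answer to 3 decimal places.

0.605

r = (nΣwz − ΣwΣz) / √[(nΣw² − (Σw)²)(nΣz² − (Σz)²)]
Numerator: 8×4225.09 − 191.5×172.2 = 824.42
Denominator: √[(37618.16 − 36672.25)(31617.92 − 29652.84)] = √[945.91 × 1965.08] = 1363.3741
r = 824.42 / 1363.3741 ≈ 0.605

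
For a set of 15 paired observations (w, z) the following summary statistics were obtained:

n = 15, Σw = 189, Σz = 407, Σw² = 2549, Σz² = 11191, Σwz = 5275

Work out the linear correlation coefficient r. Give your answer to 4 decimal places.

0.9329

r = (nΣwz − ΣwΣz) / √[(nΣw² − (Σw)²)(nΣz² − (Σz)²)]
Numerator: 15×5275 − 189×407 = 2202
Denominator: √[(38235 − 35721)(167865 − 165649)] = √[2514 × 2216] = 2360.3017
r = 2202 / 2360.3017 ≈ 0.9329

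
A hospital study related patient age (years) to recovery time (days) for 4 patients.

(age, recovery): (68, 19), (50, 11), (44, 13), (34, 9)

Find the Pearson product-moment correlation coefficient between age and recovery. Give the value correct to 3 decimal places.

n = 4, Σx = 196, Σy = 52, Σx² = 10216, Σy² = 732, Σxy = 2720
nΣxy − ΣxΣy = 10880 − 10192 = 688
nΣx² − (Σx)² = 40864 − 38416 = 2448; nΣy² − (Σy)² = 2928 − 2704 = 224
r = 688 / √(2448 × 224) = 688 / 740.5079 ≈ 0.929

0.929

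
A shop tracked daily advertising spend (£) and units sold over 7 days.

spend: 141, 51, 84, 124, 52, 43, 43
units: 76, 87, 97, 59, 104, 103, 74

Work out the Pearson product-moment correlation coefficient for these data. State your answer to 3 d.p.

-0.601

n = 7, Σx = 538, Σy = 600, Σx² = 51316, Σy² = 53136, Σxy = 43636
nΣxy − ΣxΣy = 305452 − 322800 = -17348
nΣx² − (Σx)² = 359212 − 289444 = 69768; nΣy² − (Σy)² = 371952 − 360000 = 11952
r = -17348 / √(69768 × 11952) = -17348 / 28876.7577 ≈ -0.601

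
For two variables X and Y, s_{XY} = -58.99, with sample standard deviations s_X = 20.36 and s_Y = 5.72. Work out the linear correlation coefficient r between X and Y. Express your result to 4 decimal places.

-0.5065

r = Cov(X,Y) / (s_X · s_Y) = -58.99 / (20.36 × 5.72)
  = -58.99 / 116.4592 ≈ -0.5065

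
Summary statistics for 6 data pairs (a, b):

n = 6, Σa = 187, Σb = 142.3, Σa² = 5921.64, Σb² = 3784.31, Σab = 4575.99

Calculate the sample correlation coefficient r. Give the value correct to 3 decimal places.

r = (nΣab − ΣaΣb) / √[(nΣa² − (Σa)²)(nΣb² − (Σb)²)]
Numerator: 6×4575.99 − 187×142.3 = 845.84
Denominator: √[(35529.84 − 34969)(22705.86 − 20249.29)] = √[560.84 × 2456.57] = 1173.7729
r = 845.84 / 1173.7729 ≈ 0.721

0.721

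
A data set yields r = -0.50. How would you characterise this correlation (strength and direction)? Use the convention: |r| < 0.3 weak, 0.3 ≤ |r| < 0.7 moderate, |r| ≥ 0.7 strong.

r = -0.50 < 0 so the relationship is negative.
|r| = 0.50, which falls in the moderate range.

moderate negative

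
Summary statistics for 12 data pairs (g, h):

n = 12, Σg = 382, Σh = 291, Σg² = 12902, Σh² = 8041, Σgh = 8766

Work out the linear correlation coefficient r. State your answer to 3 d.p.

-0.582

r = (nΣgh − ΣgΣh) / √[(nΣg² − (Σg)²)(nΣh² − (Σh)²)]
Numerator: 12×8766 − 382×291 = -5970
Denominator: √[(154824 − 145924)(96492 − 84681)] = √[8900 × 11811] = 10252.7021
r = -5970 / 10252.7021 ≈ -0.582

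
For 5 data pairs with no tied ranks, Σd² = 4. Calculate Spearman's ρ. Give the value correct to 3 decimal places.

0.800

ρ = 1 − 6Σd² / [n(n²−1)] = 1 − 6×4 / (5×24)
  = 1 − 24/120 = 1 − 0.2000 ≈ 0.800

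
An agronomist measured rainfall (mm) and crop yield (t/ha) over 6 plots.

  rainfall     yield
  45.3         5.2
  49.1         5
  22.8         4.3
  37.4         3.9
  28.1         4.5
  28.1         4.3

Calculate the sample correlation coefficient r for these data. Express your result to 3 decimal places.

0.651

n = 6, Σx = 210.8, Σy = 27.2, Σx² = 7960.72, Σy² = 124.48, Σxy = 972.24
nΣxy − ΣxΣy = 5833.44 − 5733.76 = 99.68
nΣx² − (Σx)² = 47764.32 − 44436.64 = 3327.68; nΣy² − (Σy)² = 746.88 − 739.84 = 7.04
r = 99.68 / √(3327.68 × 7.04) = 99.68 / 153.0584 ≈ 0.651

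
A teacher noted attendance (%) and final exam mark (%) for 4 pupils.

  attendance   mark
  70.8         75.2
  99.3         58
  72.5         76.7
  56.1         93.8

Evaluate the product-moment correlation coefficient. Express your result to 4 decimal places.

-0.9781

n = 4, Σx = 298.7, Σy = 303.7, Σx² = 23276.59, Σy² = 23700.37, Σxy = 21906.49
nΣxy − ΣxΣy = 87625.96 − 90715.19 = -3089.23
nΣx² − (Σx)² = 93106.36 − 89221.69 = 3884.67; nΣy² − (Σy)² = 94801.48 − 92233.69 = 2567.79
r = -3089.23 / √(3884.67 × 2567.79) = -3089.23 / 3158.3250 ≈ -0.9781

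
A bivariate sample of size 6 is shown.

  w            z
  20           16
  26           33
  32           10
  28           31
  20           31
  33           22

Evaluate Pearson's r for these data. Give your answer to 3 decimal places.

n = 6, Σw = 159, Σz = 143, Σw² = 4373, Σz² = 3851, Σwz = 3712
nΣwz − ΣwΣz = 22272 − 22737 = -465
nΣw² − (Σw)² = 26238 − 25281 = 957; nΣz² − (Σz)² = 23106 − 20449 = 2657
r = -465 / √(957 × 2657) = -465 / 1594.5999 ≈ -0.292

-0.292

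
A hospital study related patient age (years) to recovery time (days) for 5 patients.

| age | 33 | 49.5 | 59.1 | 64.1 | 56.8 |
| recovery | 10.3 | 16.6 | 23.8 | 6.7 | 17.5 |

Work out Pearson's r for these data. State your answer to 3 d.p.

n = 5, Σx = 262.5, Σy = 74.9, Σx² = 14367.11, Σy² = 1299.23, Σxy = 3991.65
nΣxy − ΣxΣy = 19958.25 − 19661.25 = 297
nΣx² − (Σx)² = 71835.55 − 68906.25 = 2929.3; nΣy² − (Σy)² = 6496.15 − 5610.01 = 886.14
r = 297 / √(2929.3 × 886.14) = 297 / 1611.1393 ≈ 0.184

0.184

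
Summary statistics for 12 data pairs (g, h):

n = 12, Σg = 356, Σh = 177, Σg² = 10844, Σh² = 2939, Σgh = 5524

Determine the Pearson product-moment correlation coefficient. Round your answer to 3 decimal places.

0.896

r = (nΣgh − ΣgΣh) / √[(nΣg² − (Σg)²)(nΣh² − (Σh)²)]
Numerator: 12×5524 − 356×177 = 3276
Denominator: √[(130128 − 126736)(35268 − 31329)] = √[3392 × 3939] = 3655.2822
r = 3276 / 3655.2822 ≈ 0.896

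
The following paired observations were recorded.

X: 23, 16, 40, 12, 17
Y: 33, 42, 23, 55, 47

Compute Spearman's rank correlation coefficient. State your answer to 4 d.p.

Rank X: 4, 2, 5, 1, 3
Rank Y: 2, 3, 1, 5, 4
d = rank(X) − rank(Y): 2, -1, 4, -4, -1; Σd² = 38
ρ = 1 − 6Σd² / [n(n²−1)] = 1 − 6×38 / (5×24) = 1 − 228/120 ≈ -0.9000

-0.9000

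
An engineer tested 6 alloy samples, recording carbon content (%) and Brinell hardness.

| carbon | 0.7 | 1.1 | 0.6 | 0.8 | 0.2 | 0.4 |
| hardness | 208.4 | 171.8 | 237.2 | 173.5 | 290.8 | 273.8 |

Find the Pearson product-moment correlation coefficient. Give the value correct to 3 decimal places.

-0.949

n = 6, Σx = 3.8, Σy = 1355.5, Σx² = 2.9, Σy² = 318842.97, Σxy = 783.66
nΣxy − ΣxΣy = 4701.96 − 5150.9 = -448.94
nΣx² − (Σx)² = 17.4 − 14.44 = 2.96; nΣy² − (Σy)² = 1913057.82 − 1837380.25 = 75677.57
r = -448.94 / √(2.96 × 75677.57) = -448.94 / 473.2923 ≈ -0.949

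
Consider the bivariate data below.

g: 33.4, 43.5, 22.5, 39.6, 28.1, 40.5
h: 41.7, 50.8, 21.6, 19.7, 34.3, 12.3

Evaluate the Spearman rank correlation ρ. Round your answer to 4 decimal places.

0.0857

Rank g: 3, 6, 1, 4, 2, 5
Rank h: 5, 6, 3, 2, 4, 1
d = rank(g) − rank(h): -2, 0, -2, 2, -2, 4; Σd² = 32
ρ = 1 − 6Σd² / [n(n²−1)] = 1 − 6×32 / (6×35) = 1 − 192/210 ≈ 0.0857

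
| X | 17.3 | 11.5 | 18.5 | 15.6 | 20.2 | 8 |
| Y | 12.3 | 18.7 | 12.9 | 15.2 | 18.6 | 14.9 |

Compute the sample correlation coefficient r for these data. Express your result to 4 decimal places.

-0.1185

n = 6, ΣX = 91.1, ΣY = 92.6, ΣX² = 1489.19, ΣY² = 1466.4, ΣXY = 1398.53
nΣXY − ΣXΣY = 8391.18 − 8435.86 = -44.68
nΣX² − (ΣX)² = 8935.14 − 8299.21 = 635.93; nΣY² − (ΣY)² = 8798.4 − 8574.76 = 223.64
r = -44.68 / √(635.93 × 223.64) = -44.68 / 377.1199 ≈ -0.1185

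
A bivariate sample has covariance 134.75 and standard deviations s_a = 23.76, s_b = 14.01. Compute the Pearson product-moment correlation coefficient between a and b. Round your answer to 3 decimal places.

0.405

r = Cov(a,b) / (s_a · s_b) = 134.75 / (23.76 × 14.01)
  = 134.75 / 332.8776 ≈ 0.405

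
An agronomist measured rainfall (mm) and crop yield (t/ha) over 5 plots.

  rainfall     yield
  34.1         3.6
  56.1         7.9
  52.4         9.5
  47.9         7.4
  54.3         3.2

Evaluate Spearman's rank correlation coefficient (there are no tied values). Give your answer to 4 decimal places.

0.2000

Rank rainfall: 1, 5, 3, 2, 4
Rank yield: 2, 4, 5, 3, 1
d = rank(rainfall) − rank(yield): -1, 1, -2, -1, 3; Σd² = 16
ρ = 1 − 6Σd² / [n(n²−1)] = 1 − 6×16 / (5×24) = 1 − 96/120 ≈ 0.2000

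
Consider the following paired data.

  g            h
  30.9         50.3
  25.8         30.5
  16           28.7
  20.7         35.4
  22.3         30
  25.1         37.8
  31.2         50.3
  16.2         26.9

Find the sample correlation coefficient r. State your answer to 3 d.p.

0.874

n = 8, Σg = 188.2, Σh = 289.9, Σg² = 4668.12, Σh² = 11119.73, Σgh = 7156.07
nΣgh − ΣgΣh = 57248.56 − 54559.18 = 2689.38
nΣg² − (Σg)² = 37344.96 − 35419.24 = 1925.72; nΣh² − (Σh)² = 88957.84 − 84042.01 = 4915.83
r = 2689.38 / √(1925.72 × 4915.83) = 2689.38 / 3076.7698 ≈ 0.874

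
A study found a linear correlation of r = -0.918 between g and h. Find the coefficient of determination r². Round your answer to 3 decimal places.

r² = (-0.918)² = 0.843

0.843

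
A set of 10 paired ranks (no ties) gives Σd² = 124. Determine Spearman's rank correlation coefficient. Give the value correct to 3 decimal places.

0.248

ρ = 1 − 6Σd² / [n(n²−1)] = 1 − 6×124 / (10×99)
  = 1 − 744/990 = 1 − 0.7515 ≈ 0.248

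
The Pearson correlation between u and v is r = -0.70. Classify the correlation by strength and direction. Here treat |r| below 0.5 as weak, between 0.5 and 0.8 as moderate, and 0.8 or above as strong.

r = -0.70 < 0 so the relationship is negative.
|r| = 0.70, which falls in the moderate range.

moderate negative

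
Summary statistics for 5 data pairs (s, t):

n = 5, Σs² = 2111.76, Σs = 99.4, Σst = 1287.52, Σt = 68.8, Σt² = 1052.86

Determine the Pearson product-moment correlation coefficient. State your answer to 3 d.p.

r = (nΣst − ΣsΣt) / √[(nΣs² − (Σs)²)(nΣt² − (Σt)²)]
Numerator: 5×1287.52 − 99.4×68.8 = -401.12
Denominator: √[(10558.8 − 9880.36)(5264.3 − 4733.44)] = √[678.44 × 530.86] = 600.1305
r = -401.12 / 600.1305 ≈ -0.668

-0.668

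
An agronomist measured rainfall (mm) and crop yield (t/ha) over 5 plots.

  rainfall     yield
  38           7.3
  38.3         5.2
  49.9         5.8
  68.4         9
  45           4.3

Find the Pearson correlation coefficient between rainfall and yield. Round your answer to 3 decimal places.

0.657

n = 5, Σx = 239.6, Σy = 31.6, Σx² = 12104.46, Σy² = 213.46, Σxy = 1575.08
nΣxy − ΣxΣy = 7875.4 − 7571.36 = 304.04
nΣx² − (Σx)² = 60522.3 − 57408.16 = 3114.14; nΣy² − (Σy)² = 1067.3 − 998.56 = 68.74
r = 304.04 / √(3114.14 × 68.74) = 304.04 / 462.6727 ≈ 0.657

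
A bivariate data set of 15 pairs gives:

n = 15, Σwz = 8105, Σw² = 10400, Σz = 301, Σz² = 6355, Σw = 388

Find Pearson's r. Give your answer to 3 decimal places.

r = (nΣwz − ΣwΣz) / √[(nΣw² − (Σw)²)(nΣz² − (Σz)²)]
Numerator: 15×8105 − 388×301 = 4787
Denominator: √[(156000 − 150544)(95325 − 90601)] = √[5456 × 4724] = 5076.8242
r = 4787 / 5076.8242 ≈ 0.943

0.943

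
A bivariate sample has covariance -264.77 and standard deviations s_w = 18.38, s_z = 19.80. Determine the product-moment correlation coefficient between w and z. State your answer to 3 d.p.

r = Cov(w,z) / (s_w · s_z) = -264.77 / (18.38 × 19.80)
  = -264.77 / 363.9240 ≈ -0.728

-0.728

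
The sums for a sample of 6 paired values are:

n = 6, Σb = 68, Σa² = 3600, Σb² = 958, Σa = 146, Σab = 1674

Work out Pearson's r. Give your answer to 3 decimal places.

0.205

r = (nΣab − ΣaΣb) / √[(nΣa² − (Σa)²)(nΣb² − (Σb)²)]
Numerator: 6×1674 − 146×68 = 116
Denominator: √[(21600 − 21316)(5748 − 4624)] = √[284 × 1124] = 564.9920
r = 116 / 564.9920 ≈ 0.205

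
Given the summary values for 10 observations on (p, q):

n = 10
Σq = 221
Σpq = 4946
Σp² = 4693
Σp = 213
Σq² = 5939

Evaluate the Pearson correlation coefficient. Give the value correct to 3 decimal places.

r = (nΣpq − ΣpΣq) / √[(nΣp² − (Σp)²)(nΣq² − (Σq)²)]
Numerator: 10×4946 − 213×221 = 2387
Denominator: √[(46930 − 45369)(59390 − 48841)] = √[1561 × 10549] = 4057.9538
r = 2387 / 4057.9538 ≈ 0.588

0.588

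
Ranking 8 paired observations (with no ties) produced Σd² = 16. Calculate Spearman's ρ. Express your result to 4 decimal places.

0.8095

ρ = 1 − 6Σd² / [n(n²−1)] = 1 − 6×16 / (8×63)
  = 1 − 96/504 = 1 − 0.19048 ≈ 0.8095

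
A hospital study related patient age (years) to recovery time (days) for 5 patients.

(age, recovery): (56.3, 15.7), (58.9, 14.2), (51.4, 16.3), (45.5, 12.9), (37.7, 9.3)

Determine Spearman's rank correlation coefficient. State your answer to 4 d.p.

Rank age: 4, 5, 3, 2, 1
Rank recovery: 4, 3, 5, 2, 1
d = rank(age) − rank(recovery): 0, 2, -2, 0, 0; Σd² = 8
ρ = 1 − 6Σd² / [n(n²−1)] = 1 − 6×8 / (5×24) = 1 − 48/120 ≈ 0.6000

0.6000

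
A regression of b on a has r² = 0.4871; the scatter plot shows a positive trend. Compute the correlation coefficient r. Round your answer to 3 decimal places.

|r| = √0.4871 = 0.698
The association is positive, so r = 0.698.

0.698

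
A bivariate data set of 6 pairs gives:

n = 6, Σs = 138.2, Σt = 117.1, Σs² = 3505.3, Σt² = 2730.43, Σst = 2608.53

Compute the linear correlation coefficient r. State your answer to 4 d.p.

r = (nΣst − ΣsΣt) / √[(nΣs² − (Σs)²)(nΣt² − (Σt)²)]
Numerator: 6×2608.53 − 138.2×117.1 = -532.04
Denominator: √[(21031.8 − 19099.24)(16382.58 − 13712.41)] = √[1932.56 × 2670.17] = 2271.6214
r = -532.04 / 2271.6214 ≈ -0.2342

-0.2342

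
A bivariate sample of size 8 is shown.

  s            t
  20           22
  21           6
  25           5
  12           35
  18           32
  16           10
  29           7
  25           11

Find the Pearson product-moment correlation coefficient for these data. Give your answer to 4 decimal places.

n = 8, Σs = 166, Σt = 128, Σs² = 3656, Σt² = 3064, Σst = 2325
nΣst − ΣsΣt = 18600 − 21248 = -2648
nΣs² − (Σs)² = 29248 − 27556 = 1692; nΣt² − (Σt)² = 24512 − 16384 = 8128
r = -2648 / √(1692 × 8128) = -2648 / 3708.4466 ≈ -0.7140

-0.7140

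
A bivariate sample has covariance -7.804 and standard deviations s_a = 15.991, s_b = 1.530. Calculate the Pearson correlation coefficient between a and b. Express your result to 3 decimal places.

r = Cov(a,b) / (s_a · s_b) = -7.804 / (15.991 × 1.530)
  = -7.804 / 24.4662 ≈ -0.319

-0.319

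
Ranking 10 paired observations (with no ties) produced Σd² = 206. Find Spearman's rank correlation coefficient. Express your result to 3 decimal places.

ρ = 1 − 6Σd² / [n(n²−1)] = 1 − 6×206 / (10×99)
  = 1 − 1236/990 = 1 − 1.2485 ≈ -0.248

-0.248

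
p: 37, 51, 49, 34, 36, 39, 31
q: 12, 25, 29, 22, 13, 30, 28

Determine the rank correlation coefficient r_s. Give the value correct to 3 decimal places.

Rank p: 4, 7, 6, 2, 3, 5, 1
Rank q: 1, 4, 6, 3, 2, 7, 5
d = rank(p) − rank(q): 3, 3, 0, -1, 1, -2, -4; Σd² = 40
ρ = 1 − 6Σd² / [n(n²−1)] = 1 − 6×40 / (7×48) = 1 − 240/336 ≈ 0.286

0.286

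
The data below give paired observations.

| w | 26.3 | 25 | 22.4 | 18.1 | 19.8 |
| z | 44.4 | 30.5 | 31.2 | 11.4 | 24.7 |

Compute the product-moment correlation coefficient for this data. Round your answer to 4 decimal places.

n = 5, Σw = 111.6, Σz = 142.2, Σw² = 2538.1, Σz² = 4615.1, Σwz = 3324.5
nΣwz − ΣwΣz = 16622.5 − 15869.52 = 752.98
nΣw² − (Σw)² = 12690.5 − 12454.56 = 235.94; nΣz² − (Σz)² = 23075.5 − 20220.84 = 2854.66
r = 752.98 / √(235.94 × 2854.66) = 752.98 / 820.6878 ≈ 0.9175

0.9175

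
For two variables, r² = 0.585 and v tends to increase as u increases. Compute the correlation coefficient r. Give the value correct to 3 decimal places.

|r| = √0.585 = 0.765
The association is positive, so r = 0.765.

0.765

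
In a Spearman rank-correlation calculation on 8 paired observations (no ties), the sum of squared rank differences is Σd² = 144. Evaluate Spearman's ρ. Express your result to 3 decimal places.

-0.714

ρ = 1 − 6Σd² / [n(n²−1)] = 1 − 6×144 / (8×63)
  = 1 − 864/504 = 1 − 1.7143 ≈ -0.714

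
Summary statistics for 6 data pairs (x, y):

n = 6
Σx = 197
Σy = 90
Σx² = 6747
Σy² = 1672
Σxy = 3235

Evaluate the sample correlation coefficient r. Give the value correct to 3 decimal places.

0.934

r = (nΣxy − ΣxΣy) / √[(nΣx² − (Σx)²)(nΣy² − (Σy)²)]
Numerator: 6×3235 − 197×90 = 1680
Denominator: √[(40482 − 38809)(10032 − 8100)] = √[1673 × 1932] = 1797.8420
r = 1680 / 1797.8420 ≈ 0.934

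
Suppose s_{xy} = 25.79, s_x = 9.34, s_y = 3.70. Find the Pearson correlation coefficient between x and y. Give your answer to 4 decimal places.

0.7463

r = Cov(x,y) / (s_x · s_y) = 25.79 / (9.34 × 3.70)
  = 25.79 / 34.5580 ≈ 0.7463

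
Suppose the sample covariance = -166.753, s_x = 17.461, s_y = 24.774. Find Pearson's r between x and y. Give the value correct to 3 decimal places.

-0.385

r = Cov(x,y) / (s_x · s_y) = -166.753 / (17.461 × 24.774)
  = -166.753 / 432.5788 ≈ -0.385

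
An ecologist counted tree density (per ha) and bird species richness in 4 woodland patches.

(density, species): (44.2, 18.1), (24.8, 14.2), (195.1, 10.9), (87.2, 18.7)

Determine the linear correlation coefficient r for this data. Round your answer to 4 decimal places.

-0.6331

n = 4, Σx = 351.3, Σy = 61.9, Σx² = 48236.53, Σy² = 997.75, Σxy = 4909.41
nΣxy − ΣxΣy = 19637.64 − 21745.47 = -2107.83
nΣx² − (Σx)² = 192946.12 − 123411.69 = 69534.43; nΣy² − (Σy)² = 3991 − 3831.61 = 159.39
r = -2107.83 / √(69534.43 × 159.39) = -2107.83 / 3329.1279 ≈ -0.6331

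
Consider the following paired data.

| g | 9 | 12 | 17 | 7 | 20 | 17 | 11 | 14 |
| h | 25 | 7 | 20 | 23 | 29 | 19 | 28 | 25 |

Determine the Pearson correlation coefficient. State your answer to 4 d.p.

0.0783

n = 8, Σg = 107, Σh = 176, Σg² = 1569, Σh² = 4214, Σgh = 2371
nΣgh − ΣgΣh = 18968 − 18832 = 136
nΣg² − (Σg)² = 12552 − 11449 = 1103; nΣh² − (Σh)² = 33712 − 30976 = 2736
r = 136 / √(1103 × 2736) = 136 / 1737.1839 ≈ 0.0783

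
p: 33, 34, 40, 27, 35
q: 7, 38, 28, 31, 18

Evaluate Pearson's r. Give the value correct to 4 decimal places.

-0.0603

n = 5, Σp = 169, Σq = 122, Σp² = 5799, Σq² = 3562, Σpq = 4110
nΣpq − ΣpΣq = 20550 − 20618 = -68
nΣp² − (Σp)² = 28995 − 28561 = 434; nΣq² − (Σq)² = 17810 − 14884 = 2926
r = -68 / √(434 × 2926) = -68 / 1126.8913 ≈ -0.0603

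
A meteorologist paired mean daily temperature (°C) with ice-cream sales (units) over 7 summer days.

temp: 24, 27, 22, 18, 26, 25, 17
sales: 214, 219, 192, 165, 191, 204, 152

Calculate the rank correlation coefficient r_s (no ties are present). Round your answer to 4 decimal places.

Rank temp: 4, 7, 3, 2, 6, 5, 1
Rank sales: 6, 7, 4, 2, 3, 5, 1
d = rank(temp) − rank(sales): -2, 0, -1, 0, 3, 0, 0; Σd² = 14
ρ = 1 − 6Σd² / [n(n²−1)] = 1 − 6×14 / (7×48) = 1 − 84/336 ≈ 0.7500

0.7500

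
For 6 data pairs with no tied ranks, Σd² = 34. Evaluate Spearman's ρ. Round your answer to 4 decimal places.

ρ = 1 − 6Σd² / [n(n²−1)] = 1 − 6×34 / (6×35)
  = 1 − 204/210 = 1 − 0.97143 ≈ 0.0286

0.0286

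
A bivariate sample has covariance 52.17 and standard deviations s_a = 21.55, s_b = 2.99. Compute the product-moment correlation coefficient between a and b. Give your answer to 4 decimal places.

0.8097

r = Cov(a,b) / (s_a · s_b) = 52.17 / (21.55 × 2.99)
  = 52.17 / 64.4345 ≈ 0.8097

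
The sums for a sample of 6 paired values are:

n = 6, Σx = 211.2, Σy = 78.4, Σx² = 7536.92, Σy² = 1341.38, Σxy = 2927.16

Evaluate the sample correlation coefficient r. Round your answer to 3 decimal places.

r = (nΣxy − ΣxΣy) / √[(nΣx² − (Σx)²)(nΣy² − (Σy)²)]
Numerator: 6×2927.16 − 211.2×78.4 = 1004.88
Denominator: √[(45221.52 − 44605.44)(8048.28 − 6146.56)] = √[616.08 × 1901.72] = 1082.4101
r = 1004.88 / 1082.4101 ≈ 0.928

0.928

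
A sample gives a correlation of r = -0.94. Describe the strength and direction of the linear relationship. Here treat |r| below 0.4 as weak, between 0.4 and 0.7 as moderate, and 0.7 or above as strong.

r = -0.94 < 0 so the relationship is negative.
|r| = 0.94, which falls in the strong range.

strong negative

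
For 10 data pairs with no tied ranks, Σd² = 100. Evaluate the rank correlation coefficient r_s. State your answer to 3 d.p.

ρ = 1 − 6Σd² / [n(n²−1)] = 1 − 6×100 / (10×99)
  = 1 − 600/990 = 1 − 0.6061 ≈ 0.394

0.394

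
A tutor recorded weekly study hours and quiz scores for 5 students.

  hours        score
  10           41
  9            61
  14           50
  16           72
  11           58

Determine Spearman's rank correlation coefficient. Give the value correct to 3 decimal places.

0.300

Rank hours: 2, 1, 4, 5, 3
Rank score: 1, 4, 2, 5, 3
d = rank(hours) − rank(score): 1, -3, 2, 0, 0; Σd² = 14
ρ = 1 − 6Σd² / [n(n²−1)] = 1 − 6×14 / (5×24) = 1 − 84/120 ≈ 0.300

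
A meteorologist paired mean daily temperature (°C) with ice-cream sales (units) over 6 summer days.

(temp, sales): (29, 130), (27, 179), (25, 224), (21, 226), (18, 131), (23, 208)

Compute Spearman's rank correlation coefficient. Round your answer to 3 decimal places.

-0.371

Rank temp: 6, 5, 4, 2, 1, 3
Rank sales: 1, 3, 5, 6, 2, 4
d = rank(temp) − rank(sales): 5, 2, -1, -4, -1, -1; Σd² = 48
ρ = 1 − 6Σd² / [n(n²−1)] = 1 − 6×48 / (6×35) = 1 − 288/210 ≈ -0.371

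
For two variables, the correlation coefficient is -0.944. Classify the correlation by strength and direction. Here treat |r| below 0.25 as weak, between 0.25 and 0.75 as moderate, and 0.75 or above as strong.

strong negative

r = -0.944 < 0 so the relationship is negative.
|r| = 0.944, which falls in the strong range.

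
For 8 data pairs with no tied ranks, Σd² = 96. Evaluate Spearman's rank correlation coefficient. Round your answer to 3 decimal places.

-0.143

ρ = 1 − 6Σd² / [n(n²−1)] = 1 − 6×96 / (8×63)
  = 1 − 576/504 = 1 − 1.1429 ≈ -0.143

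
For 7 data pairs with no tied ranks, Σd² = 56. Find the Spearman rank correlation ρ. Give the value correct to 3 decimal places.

ρ = 1 − 6Σd² / [n(n²−1)] = 1 − 6×56 / (7×48)
  = 1 − 336/336 = 1 − 1.0000 ≈ 0.000

0.000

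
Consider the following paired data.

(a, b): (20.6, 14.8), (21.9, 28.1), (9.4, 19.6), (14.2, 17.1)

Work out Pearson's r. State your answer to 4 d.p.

0.3149

n = 4, Σa = 66.1, Σb = 79.6, Σa² = 1193.97, Σb² = 1685.22, Σab = 1347.33
nΣab − ΣaΣb = 5389.32 − 5261.56 = 127.76
nΣa² − (Σa)² = 4775.88 − 4369.21 = 406.67; nΣb² − (Σb)² = 6740.88 − 6336.16 = 404.72
r = 127.76 / √(406.67 × 404.72) = 127.76 / 405.6938 ≈ 0.3149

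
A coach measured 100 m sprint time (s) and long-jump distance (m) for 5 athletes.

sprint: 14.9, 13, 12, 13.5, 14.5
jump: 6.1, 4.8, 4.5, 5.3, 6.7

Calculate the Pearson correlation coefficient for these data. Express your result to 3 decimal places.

n = 5, Σx = 67.9, Σy = 27.4, Σx² = 927.51, Σy² = 153.48, Σxy = 375.99
nΣxy − ΣxΣy = 1879.95 − 1860.46 = 19.49
nΣx² − (Σx)² = 4637.55 − 4610.41 = 27.14; nΣy² − (Σy)² = 767.4 − 750.76 = 16.64
r = 19.49 / √(27.14 × 16.64) = 19.49 / 21.2511 ≈ 0.917

0.917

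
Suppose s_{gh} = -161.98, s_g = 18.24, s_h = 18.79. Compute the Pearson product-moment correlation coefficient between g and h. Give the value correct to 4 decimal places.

r = Cov(g,h) / (s_g · s_h) = -161.98 / (18.24 × 18.79)
  = -161.98 / 342.7296 ≈ -0.4726

-0.4726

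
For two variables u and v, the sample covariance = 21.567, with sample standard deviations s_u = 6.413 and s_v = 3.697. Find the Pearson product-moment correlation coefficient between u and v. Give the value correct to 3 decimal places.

r = Cov(u,v) / (s_u · s_v) = 21.567 / (6.413 × 3.697)
  = 21.567 / 23.7089 ≈ 0.910

0.910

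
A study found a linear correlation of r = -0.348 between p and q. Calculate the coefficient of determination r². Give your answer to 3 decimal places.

r² = (-0.348)² = 0.121

0.121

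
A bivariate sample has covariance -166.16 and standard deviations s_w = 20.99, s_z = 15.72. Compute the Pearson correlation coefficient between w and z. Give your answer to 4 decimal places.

r = Cov(w,z) / (s_w · s_z) = -166.16 / (20.99 × 15.72)
  = -166.16 / 329.9628 ≈ -0.5036

-0.5036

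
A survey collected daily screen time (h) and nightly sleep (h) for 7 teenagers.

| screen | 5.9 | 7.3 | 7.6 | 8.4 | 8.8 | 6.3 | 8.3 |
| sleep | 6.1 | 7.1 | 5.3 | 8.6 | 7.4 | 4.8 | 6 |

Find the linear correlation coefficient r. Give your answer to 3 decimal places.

0.593

n = 7, Σx = 52.6, Σy = 45.3, Σx² = 402.44, Σy² = 303.47, Σxy = 345.5
nΣxy − ΣxΣy = 2418.5 − 2382.78 = 35.72
nΣx² − (Σx)² = 2817.08 − 2766.76 = 50.32; nΣy² − (Σy)² = 2124.29 − 2052.09 = 72.2
r = 35.72 / √(50.32 × 72.2) = 35.72 / 60.2752 ≈ 0.593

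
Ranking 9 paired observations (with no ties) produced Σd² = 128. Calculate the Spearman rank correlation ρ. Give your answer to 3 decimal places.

ρ = 1 − 6Σd² / [n(n²−1)] = 1 − 6×128 / (9×80)
  = 1 − 768/720 = 1 − 1.0667 ≈ -0.067

-0.067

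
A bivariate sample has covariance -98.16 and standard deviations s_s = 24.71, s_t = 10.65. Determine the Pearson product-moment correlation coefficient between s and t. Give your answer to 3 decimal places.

-0.373

r = Cov(s,t) / (s_s · s_t) = -98.16 / (24.71 × 10.65)
  = -98.16 / 263.1615 ≈ -0.373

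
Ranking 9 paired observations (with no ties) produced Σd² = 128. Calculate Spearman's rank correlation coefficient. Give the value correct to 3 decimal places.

-0.067

ρ = 1 − 6Σd² / [n(n²−1)] = 1 − 6×128 / (9×80)
  = 1 − 768/720 = 1 − 1.0667 ≈ -0.067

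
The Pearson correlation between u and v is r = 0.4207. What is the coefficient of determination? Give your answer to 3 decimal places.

r² = (0.4207)² = 0.177

0.177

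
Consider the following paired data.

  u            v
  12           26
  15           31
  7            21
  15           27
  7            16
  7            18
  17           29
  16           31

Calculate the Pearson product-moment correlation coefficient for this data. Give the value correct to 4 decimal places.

n = 8, Σu = 96, Σv = 199, Σu² = 1286, Σv² = 5189, Σuv = 2556
nΣuv − ΣuΣv = 20448 − 19104 = 1344
nΣu² − (Σu)² = 10288 − 9216 = 1072; nΣv² − (Σv)² = 41512 − 39601 = 1911
r = 1344 / √(1072 × 1911) = 1344 / 1431.2903 ≈ 0.9390

0.9390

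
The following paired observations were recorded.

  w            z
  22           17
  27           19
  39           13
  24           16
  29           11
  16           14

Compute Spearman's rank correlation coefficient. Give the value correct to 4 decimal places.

Rank w: 2, 4, 6, 3, 5, 1
Rank z: 5, 6, 2, 4, 1, 3
d = rank(w) − rank(z): -3, -2, 4, -1, 4, -2; Σd² = 50
ρ = 1 − 6Σd² / [n(n²−1)] = 1 − 6×50 / (6×35) = 1 − 300/210 ≈ -0.4286

-0.4286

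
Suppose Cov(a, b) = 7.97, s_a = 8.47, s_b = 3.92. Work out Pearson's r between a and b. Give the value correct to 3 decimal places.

r = Cov(a,b) / (s_a · s_b) = 7.97 / (8.47 × 3.92)
  = 7.97 / 33.2024 ≈ 0.240

0.240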